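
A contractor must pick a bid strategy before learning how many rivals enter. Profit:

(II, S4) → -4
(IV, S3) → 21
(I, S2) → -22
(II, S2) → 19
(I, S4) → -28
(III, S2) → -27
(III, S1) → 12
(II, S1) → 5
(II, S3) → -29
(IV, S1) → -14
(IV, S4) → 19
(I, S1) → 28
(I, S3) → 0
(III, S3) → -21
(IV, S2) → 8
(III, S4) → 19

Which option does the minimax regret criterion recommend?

Column bests: S1=28, S2=19, S3=21, S4=19.
I regrets: 0, 41, 21, 47 → max 47
II regrets: 23, 0, 50, 23 → max 50
III regrets: 16, 46, 42, 0 → max 46
IV regrets: 42, 11, 0, 0 → max 42
Smallest max regret = 42 → IV.

IV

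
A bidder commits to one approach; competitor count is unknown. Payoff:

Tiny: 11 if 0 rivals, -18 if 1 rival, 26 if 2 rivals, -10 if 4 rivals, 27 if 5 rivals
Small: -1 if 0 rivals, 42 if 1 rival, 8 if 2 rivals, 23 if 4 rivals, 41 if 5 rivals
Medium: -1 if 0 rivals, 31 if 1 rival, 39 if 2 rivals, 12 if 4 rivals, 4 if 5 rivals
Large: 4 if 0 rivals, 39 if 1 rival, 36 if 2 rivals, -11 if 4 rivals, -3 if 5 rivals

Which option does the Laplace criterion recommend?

Small

Row averages: Tiny=7.2, Small=22.6, Medium=17, Large=13
Highest average = 22.6 → Small.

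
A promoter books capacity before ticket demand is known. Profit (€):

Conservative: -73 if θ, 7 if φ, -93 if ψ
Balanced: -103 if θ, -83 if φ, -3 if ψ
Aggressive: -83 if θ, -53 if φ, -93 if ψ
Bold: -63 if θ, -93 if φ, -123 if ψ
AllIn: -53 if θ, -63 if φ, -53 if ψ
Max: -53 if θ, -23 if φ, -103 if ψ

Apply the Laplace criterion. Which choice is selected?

Conservative

Row averages: Conservative=-53, Balanced=-63, Aggressive=-229/3, Bold=-93, AllIn=-169/3, Max=-179/3
Highest average = -53 → Conservative.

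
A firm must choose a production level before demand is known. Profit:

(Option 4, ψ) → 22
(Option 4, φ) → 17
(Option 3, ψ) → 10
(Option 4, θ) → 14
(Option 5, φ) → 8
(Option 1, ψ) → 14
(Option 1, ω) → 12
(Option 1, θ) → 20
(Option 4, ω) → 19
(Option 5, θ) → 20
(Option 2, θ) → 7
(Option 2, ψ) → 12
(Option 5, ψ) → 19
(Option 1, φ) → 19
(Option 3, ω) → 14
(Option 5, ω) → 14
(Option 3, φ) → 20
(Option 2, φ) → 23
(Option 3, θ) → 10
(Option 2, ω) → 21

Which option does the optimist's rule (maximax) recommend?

Row maxima: Option 1=20, Option 2=23, Option 3=20, Option 4=22, Option 5=20
Best best-case = 23 → Option 2.

Option 2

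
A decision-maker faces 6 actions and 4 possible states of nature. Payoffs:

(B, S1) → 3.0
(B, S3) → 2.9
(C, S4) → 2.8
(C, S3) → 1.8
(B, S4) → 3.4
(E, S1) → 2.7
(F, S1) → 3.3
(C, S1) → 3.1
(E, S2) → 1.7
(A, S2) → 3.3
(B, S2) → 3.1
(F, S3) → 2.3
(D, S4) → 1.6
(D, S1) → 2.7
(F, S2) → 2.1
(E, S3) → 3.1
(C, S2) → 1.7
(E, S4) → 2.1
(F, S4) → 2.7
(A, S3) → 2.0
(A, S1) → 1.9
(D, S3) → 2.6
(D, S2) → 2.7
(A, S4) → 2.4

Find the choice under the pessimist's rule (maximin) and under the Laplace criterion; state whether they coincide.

maximin → B; laplace → B (agree)

Row minima: A=1.9, B=2.9, C=1.7, D=1.6, E=1.7, F=2.1
Best worst-case = 2.9 → B.
Row averages: A=2.4, B=3.1, C=2.35, D=2.4, E=2.4, F=2.6
Highest average = 3.1 → B.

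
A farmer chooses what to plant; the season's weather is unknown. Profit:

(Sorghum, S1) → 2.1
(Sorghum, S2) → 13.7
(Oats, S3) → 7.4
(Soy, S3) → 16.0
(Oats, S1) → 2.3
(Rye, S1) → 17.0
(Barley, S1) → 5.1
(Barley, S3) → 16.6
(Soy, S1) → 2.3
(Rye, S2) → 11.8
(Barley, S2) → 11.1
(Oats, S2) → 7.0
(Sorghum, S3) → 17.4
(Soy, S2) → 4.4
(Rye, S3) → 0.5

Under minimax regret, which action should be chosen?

Barley

Column bests: S1=17.0, S2=13.7, S3=17.4.
Oats regrets: 14.7, 6.7, 10.0 → max 14.7
Barley regrets: 11.9, 2.6, 0.8 → max 11.9
Soy regrets: 14.7, 9.3, 1.4 → max 14.7
Rye regrets: 0.0, 1.9, 16.9 → max 16.9
Sorghum regrets: 14.9, 0.0, 0.0 → max 14.9
Smallest max regret = 11.9 → Barley.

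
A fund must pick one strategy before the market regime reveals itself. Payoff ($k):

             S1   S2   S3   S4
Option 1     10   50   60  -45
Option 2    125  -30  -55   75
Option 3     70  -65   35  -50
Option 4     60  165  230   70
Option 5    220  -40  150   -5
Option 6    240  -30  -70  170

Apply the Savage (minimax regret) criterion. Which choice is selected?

Column bests: S1=240, S2=165, S3=230, S4=170.
Option 1 regrets: 230, 115, 170, 215 → max 230
Option 2 regrets: 115, 195, 285, 95 → max 285
Option 3 regrets: 170, 230, 195, 220 → max 230
Option 4 regrets: 180, 0, 0, 100 → max 180
Option 5 regrets: 20, 205, 80, 175 → max 205
Option 6 regrets: 0, 195, 300, 0 → max 300
Smallest max regret = 180 → Option 4.

Option 4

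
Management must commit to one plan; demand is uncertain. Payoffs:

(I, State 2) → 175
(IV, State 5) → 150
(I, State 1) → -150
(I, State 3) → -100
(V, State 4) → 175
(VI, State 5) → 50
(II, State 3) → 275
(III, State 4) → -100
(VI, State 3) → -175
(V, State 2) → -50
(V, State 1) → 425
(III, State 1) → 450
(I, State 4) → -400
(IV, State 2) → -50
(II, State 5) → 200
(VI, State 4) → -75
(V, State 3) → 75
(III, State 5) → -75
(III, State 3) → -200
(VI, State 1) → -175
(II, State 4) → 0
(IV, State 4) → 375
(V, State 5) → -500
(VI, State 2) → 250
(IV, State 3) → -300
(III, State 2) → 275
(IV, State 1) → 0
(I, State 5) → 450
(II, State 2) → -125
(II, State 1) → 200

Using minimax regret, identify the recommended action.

Column bests: State 1=450, State 2=275, State 3=275, State 4=375, State 5=450.
I regrets: 600, 100, 375, 775, 0 → max 775
II regrets: 250, 400, 0, 375, 250 → max 400
III regrets: 0, 0, 475, 475, 525 → max 525
IV regrets: 450, 325, 575, 0, 300 → max 575
V regrets: 25, 325, 200, 200, 950 → max 950
VI regrets: 625, 25, 450, 450, 400 → max 625
Smallest max regret = 400 → II.

II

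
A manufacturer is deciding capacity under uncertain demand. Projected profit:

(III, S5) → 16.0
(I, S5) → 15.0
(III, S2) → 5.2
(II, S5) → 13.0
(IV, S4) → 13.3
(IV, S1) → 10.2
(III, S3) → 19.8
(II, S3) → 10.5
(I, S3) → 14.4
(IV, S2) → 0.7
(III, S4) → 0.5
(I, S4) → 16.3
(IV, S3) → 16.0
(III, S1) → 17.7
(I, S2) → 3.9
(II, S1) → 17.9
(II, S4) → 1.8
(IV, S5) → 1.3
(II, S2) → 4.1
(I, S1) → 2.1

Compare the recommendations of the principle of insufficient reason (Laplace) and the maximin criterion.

laplace → III; maximin → I (disagree)

Row averages: I=10.34, II=9.46, III=11.84, IV=8.3
Highest average = 11.84 → III.
Row minima: I=2.1, II=1.8, III=0.5, IV=0.7
Best worst-case = 2.1 → I.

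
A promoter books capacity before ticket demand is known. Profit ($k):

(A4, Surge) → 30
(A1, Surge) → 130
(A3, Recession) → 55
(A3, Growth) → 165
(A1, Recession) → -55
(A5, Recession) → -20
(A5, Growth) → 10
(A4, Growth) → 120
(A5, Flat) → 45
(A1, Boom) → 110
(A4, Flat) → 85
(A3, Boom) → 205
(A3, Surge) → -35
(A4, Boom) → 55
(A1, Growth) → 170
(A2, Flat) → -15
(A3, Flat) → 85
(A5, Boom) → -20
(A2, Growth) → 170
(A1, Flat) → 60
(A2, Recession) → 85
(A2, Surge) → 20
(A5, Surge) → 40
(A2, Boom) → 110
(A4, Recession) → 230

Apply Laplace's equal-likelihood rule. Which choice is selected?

A4

Row averages: A1=83, A2=74, A3=95, A4=104, A5=11
Highest average = 104 → A4.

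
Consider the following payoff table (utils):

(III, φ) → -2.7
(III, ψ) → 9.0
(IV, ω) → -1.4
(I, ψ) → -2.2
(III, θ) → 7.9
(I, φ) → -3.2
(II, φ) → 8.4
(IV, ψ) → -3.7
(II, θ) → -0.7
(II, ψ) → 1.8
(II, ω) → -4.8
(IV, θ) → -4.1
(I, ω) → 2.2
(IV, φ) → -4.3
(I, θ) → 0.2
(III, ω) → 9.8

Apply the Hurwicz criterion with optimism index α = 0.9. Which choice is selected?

III

I: 0.9·2.2 + 0.1·(-3.2) = 1.66
II: 0.9·8.4 + 0.1·(-4.8) = 7.08
III: 0.9·9.8 + 0.1·(-2.7) = 8.55
IV: 0.9·(-1.4) + 0.1·(-4.3) = -1.69
Highest Hurwicz score = 8.55 → III.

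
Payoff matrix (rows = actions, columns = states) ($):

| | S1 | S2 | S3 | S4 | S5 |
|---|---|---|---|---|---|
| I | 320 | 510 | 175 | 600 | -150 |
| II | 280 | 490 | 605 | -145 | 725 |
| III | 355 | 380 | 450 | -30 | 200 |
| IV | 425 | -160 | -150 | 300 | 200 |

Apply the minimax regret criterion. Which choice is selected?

III

Column bests: S1=425, S2=510, S3=605, S4=600, S5=725.
I regrets: 105, 0, 430, 0, 875 → max 875
II regrets: 145, 20, 0, 745, 0 → max 745
III regrets: 70, 130, 155, 630, 525 → max 630
IV regrets: 0, 670, 755, 300, 525 → max 755
Smallest max regret = 630 → III.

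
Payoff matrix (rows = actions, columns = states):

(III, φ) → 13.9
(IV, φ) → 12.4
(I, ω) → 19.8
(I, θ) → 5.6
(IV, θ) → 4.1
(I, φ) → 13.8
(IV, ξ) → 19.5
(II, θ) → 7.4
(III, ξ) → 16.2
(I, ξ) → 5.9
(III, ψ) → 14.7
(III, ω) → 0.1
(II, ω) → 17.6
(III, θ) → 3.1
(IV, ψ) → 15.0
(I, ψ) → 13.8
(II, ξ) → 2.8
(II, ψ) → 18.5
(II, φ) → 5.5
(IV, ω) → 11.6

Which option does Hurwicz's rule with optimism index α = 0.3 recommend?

I: 0.3·19.8 + 0.7·5.6 = 9.86
II: 0.3·18.5 + 0.7·2.8 = 7.51
III: 0.3·16.2 + 0.7·0.1 = 4.93
IV: 0.3·19.5 + 0.7·4.1 = 8.72
Highest Hurwicz score = 9.86 → I.

I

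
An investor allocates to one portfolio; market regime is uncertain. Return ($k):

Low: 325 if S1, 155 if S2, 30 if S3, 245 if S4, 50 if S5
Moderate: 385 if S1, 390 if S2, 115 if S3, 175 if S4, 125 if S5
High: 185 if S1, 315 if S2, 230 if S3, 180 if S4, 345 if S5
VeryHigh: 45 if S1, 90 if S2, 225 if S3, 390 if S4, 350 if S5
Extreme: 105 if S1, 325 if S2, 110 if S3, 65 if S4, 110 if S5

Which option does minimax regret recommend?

Column bests: S1=385, S2=390, S3=230, S4=390, S5=350.
Low regrets: 60, 235, 200, 145, 300 → max 300
Moderate regrets: 0, 0, 115, 215, 225 → max 225
High regrets: 200, 75, 0, 210, 5 → max 210
VeryHigh regrets: 340, 300, 5, 0, 0 → max 340
Extreme regrets: 280, 65, 120, 325, 240 → max 325
Smallest max regret = 210 → High.

High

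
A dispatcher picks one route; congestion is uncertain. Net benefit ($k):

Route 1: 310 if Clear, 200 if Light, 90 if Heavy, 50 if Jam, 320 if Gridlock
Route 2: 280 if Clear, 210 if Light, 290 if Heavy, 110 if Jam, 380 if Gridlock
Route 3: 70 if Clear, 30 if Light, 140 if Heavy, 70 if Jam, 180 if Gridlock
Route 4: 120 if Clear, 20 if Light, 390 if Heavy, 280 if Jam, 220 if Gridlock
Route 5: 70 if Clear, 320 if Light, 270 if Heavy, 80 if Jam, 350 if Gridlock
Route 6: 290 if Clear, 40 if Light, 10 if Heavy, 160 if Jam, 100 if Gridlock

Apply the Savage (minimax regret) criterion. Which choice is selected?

Route 2

Column bests: Clear=310, Light=320, Heavy=390, Jam=280, Gridlock=380.
Route 1 regrets: 0, 120, 300, 230, 60 → max 300
Route 2 regrets: 30, 110, 100, 170, 0 → max 170
Route 3 regrets: 240, 290, 250, 210, 200 → max 290
Route 4 regrets: 190, 300, 0, 0, 160 → max 300
Route 5 regrets: 240, 0, 120, 200, 30 → max 240
Route 6 regrets: 20, 280, 380, 120, 280 → max 380
Smallest max regret = 170 → Route 2.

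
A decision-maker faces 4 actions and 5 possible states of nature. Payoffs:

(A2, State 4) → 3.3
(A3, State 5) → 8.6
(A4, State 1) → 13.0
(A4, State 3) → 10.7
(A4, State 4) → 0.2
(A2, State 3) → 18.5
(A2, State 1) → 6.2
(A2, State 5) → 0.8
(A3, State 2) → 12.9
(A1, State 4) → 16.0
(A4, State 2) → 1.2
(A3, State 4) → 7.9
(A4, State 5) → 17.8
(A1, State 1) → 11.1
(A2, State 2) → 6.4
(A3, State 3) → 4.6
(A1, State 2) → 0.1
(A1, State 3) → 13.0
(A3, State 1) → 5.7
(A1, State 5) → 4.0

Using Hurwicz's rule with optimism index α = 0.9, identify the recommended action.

A2

A1: 0.9·16.0 + 0.1·0.1 = 14.41
A2: 0.9·18.5 + 0.1·0.8 = 16.73
A3: 0.9·12.9 + 0.1·4.6 = 12.07
A4: 0.9·17.8 + 0.1·0.2 = 16.04
Highest Hurwicz score = 16.73 → A2.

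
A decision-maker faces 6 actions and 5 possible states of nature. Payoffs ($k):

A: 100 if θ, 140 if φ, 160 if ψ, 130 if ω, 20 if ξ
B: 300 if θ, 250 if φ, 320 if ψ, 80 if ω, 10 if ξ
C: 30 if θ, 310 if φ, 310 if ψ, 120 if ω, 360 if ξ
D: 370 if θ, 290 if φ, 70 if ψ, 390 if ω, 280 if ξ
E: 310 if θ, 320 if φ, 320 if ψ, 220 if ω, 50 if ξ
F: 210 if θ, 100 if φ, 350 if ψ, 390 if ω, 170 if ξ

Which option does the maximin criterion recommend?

Row minima: A=20, B=10, C=30, D=70, E=50, F=100
Best worst-case = 100 → F.

F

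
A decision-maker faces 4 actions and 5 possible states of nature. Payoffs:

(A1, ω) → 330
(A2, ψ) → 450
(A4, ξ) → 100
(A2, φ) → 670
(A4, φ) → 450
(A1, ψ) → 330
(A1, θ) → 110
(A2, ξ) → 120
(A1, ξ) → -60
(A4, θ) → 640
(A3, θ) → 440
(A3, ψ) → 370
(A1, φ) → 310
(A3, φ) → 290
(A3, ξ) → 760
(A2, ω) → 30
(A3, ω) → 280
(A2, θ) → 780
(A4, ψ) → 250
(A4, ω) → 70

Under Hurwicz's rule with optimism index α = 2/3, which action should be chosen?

A3

A1: 2/3·330 + 1/3·(-60) = 200
A2: 2/3·780 + 1/3·30 = 530
A3: 2/3·760 + 1/3·280 = 600
A4: 2/3·640 + 1/3·70 = 450
Highest Hurwicz score = 600 → A3.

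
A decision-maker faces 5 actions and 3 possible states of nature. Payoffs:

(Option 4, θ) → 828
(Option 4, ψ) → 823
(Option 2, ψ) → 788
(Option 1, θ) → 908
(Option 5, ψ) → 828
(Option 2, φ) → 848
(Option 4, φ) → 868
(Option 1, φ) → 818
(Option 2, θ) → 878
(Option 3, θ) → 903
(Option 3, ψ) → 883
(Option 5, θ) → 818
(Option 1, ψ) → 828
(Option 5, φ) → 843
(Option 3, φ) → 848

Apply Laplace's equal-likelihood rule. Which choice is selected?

Row averages: Option 1=2554/3, Option 2=838, Option 3=878, Option 4=2519/3, Option 5=2489/3
Highest average = 878 → Option 3.

Option 3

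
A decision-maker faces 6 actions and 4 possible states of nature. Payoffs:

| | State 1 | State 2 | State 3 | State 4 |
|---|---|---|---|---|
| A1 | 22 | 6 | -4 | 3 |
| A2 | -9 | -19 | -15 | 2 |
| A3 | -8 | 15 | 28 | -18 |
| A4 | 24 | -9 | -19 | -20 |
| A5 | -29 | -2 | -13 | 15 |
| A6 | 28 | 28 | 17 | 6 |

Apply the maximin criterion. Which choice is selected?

A6

Row minima: A1=-4, A2=-19, A3=-18, A4=-20, A5=-29, A6=6
Best worst-case = 6 → A6.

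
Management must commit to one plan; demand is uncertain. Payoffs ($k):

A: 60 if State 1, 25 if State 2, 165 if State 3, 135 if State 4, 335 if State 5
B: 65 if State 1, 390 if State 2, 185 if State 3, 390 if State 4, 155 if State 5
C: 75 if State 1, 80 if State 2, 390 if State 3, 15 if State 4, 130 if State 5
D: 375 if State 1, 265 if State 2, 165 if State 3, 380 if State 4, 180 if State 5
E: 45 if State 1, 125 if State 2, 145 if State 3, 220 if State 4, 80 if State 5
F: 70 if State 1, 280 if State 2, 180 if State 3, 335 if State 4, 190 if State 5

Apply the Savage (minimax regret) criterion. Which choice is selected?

D

Column bests: State 1=375, State 2=390, State 3=390, State 4=390, State 5=335.
A regrets: 315, 365, 225, 255, 0 → max 365
B regrets: 310, 0, 205, 0, 180 → max 310
C regrets: 300, 310, 0, 375, 205 → max 375
D regrets: 0, 125, 225, 10, 155 → max 225
E regrets: 330, 265, 245, 170, 255 → max 330
F regrets: 305, 110, 210, 55, 145 → max 305
Smallest max regret = 225 → D.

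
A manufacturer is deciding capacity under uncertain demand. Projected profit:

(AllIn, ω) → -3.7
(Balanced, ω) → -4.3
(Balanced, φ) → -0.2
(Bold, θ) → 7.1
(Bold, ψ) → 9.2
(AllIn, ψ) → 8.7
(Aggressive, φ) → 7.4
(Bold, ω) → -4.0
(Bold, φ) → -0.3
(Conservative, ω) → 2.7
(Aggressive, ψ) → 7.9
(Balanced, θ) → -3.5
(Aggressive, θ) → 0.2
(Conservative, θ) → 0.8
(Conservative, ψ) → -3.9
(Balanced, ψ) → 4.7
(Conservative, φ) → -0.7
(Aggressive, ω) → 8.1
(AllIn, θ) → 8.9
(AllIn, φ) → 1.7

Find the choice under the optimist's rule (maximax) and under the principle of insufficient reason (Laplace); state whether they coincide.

maximax → Bold; laplace → Aggressive (disagree)

Row maxima: Conservative=2.7, Balanced=4.7, Aggressive=8.1, Bold=9.2, AllIn=8.9
Best best-case = 9.2 → Bold.
Row averages: Conservative=-0.275, Balanced=-0.825, Aggressive=5.9, Bold=3, AllIn=3.9
Highest average = 5.9 → Aggressive.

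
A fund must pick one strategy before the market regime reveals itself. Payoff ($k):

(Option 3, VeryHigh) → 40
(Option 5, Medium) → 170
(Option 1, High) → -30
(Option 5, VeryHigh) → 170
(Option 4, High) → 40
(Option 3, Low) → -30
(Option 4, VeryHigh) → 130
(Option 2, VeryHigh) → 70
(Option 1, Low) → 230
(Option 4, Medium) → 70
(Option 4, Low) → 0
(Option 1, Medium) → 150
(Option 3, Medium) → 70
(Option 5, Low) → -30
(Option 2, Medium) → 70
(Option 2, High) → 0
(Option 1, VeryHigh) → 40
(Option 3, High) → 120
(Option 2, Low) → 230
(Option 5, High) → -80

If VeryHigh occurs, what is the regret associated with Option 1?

130

Best payoff under VeryHigh is 170.
Regret = 170 − 40 = 130.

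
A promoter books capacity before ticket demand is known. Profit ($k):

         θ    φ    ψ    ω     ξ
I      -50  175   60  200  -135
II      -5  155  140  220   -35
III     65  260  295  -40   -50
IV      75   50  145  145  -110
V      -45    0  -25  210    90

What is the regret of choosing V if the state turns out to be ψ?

Best payoff under ψ is 295.
Regret = 295 − (-25) = 320.

320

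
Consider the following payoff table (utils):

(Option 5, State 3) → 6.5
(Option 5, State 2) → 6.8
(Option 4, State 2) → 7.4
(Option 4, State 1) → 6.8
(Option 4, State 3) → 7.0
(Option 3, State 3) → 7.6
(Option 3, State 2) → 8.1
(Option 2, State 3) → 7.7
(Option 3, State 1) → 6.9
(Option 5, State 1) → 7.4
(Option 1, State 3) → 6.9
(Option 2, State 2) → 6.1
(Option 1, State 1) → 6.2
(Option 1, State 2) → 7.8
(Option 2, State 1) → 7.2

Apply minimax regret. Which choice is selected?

Option 3

Column bests: State 1=7.4, State 2=8.1, State 3=7.7.
Option 1 regrets: 1.2, 0.3, 0.8 → max 1.2
Option 2 regrets: 0.2, 2.0, 0.0 → max 2.0
Option 3 regrets: 0.5, 0.0, 0.1 → max 0.5
Option 4 regrets: 0.6, 0.7, 0.7 → max 0.7
Option 5 regrets: 0.0, 1.3, 1.2 → max 1.3
Smallest max regret = 0.5 → Option 3.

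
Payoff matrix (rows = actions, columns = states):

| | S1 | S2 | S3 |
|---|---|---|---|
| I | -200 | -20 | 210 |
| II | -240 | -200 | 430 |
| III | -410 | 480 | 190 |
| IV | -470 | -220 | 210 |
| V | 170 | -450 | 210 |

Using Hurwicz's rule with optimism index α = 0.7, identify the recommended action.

II

I: 0.7·210 + 0.3·(-200) = 87
II: 0.7·430 + 0.3·(-240) = 229
III: 0.7·480 + 0.3·(-410) = 213
IV: 0.7·210 + 0.3·(-470) = 6
V: 0.7·210 + 0.3·(-450) = 12
Highest Hurwicz score = 229 → II.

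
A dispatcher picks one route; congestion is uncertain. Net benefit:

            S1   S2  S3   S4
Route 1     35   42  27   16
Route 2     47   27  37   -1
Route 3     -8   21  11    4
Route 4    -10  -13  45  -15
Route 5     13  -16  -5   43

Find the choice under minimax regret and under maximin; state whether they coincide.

minimax regret → Route 1; maximin → Route 1 (agree)

Column bests: S1=47, S2=42, S3=45, S4=43.
Route 1 regrets: 12, 0, 18, 27 → max 27
Route 2 regrets: 0, 15, 8, 44 → max 44
Route 3 regrets: 55, 21, 34, 39 → max 55
Route 4 regrets: 57, 55, 0, 58 → max 58
Route 5 regrets: 34, 58, 50, 0 → max 58
Smallest max regret = 27 → Route 1.
Row minima: Route 1=16, Route 2=-1, Route 3=-8, Route 4=-15, Route 5=-16
Best worst-case = 16 → Route 1.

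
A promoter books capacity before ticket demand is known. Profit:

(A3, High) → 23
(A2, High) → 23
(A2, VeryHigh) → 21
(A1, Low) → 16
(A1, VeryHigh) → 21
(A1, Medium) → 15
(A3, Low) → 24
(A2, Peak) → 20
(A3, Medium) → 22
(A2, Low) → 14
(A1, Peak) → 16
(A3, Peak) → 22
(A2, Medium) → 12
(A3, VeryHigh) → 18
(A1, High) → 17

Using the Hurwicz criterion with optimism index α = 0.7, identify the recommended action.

A3

A1: 0.7·21 + 0.3·15 = 19.2
A2: 0.7·23 + 0.3·12 = 19.7
A3: 0.7·24 + 0.3·18 = 22.2
Highest Hurwicz score = 22.2 → A3.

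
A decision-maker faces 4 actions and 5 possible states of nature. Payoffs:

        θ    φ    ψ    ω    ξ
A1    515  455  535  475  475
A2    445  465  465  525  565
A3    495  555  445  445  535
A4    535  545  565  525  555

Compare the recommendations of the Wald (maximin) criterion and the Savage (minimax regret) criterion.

maximin → A4; minimax regret → A4 (agree)

Row minima: A1=455, A2=445, A3=445, A4=525
Best worst-case = 525 → A4.
Column bests: θ=535, φ=555, ψ=565, ω=525, ξ=565.
A1 regrets: 20, 100, 30, 50, 90 → max 100
A2 regrets: 90, 90, 100, 0, 0 → max 100
A3 regrets: 40, 0, 120, 80, 30 → max 120
A4 regrets: 0, 10, 0, 0, 10 → max 10
Smallest max regret = 10 → A4.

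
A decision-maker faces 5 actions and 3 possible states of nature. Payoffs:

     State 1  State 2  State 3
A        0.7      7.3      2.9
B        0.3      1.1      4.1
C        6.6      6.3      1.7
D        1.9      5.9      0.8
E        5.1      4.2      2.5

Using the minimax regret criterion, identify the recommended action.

Column bests: State 1=6.6, State 2=7.3, State 3=4.1.
A regrets: 5.9, 0.0, 1.2 → max 5.9
B regrets: 6.3, 6.2, 0.0 → max 6.3
C regrets: 0.0, 1.0, 2.4 → max 2.4
D regrets: 4.7, 1.4, 3.3 → max 4.7
E regrets: 1.5, 3.1, 1.6 → max 3.1
Smallest max regret = 2.4 → C.

C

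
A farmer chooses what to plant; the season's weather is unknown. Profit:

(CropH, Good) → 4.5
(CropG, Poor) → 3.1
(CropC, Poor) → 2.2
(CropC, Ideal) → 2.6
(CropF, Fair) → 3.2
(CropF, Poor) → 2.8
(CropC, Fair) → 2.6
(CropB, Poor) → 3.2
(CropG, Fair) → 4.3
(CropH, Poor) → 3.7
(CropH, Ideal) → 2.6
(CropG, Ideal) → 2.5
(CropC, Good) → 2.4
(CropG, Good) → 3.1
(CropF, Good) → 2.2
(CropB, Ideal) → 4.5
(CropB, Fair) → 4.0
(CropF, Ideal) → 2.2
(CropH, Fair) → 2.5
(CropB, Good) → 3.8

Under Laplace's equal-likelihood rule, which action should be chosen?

Row averages: CropB=3.875, CropF=2.6, CropG=3.25, CropH=3.325, CropC=2.45
Highest average = 3.875 → CropB.

CropB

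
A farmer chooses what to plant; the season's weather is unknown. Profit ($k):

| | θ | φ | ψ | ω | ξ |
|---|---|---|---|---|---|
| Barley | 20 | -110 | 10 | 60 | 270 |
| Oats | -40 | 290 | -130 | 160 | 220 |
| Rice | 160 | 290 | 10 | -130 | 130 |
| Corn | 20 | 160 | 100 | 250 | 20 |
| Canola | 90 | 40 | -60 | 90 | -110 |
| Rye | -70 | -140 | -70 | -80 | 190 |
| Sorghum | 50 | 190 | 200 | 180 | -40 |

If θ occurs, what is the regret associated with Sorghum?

110

Best payoff under θ is 160.
Regret = 160 − 50 = 110.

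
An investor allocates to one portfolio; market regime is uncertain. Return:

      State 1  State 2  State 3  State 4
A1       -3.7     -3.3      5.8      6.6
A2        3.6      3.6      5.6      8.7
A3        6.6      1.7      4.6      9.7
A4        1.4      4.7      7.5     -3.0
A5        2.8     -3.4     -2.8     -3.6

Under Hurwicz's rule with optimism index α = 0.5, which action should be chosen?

A1: 0.5·6.6 + 0.5·(-3.7) = 1.45
A2: 0.5·8.7 + 0.5·3.6 = 6.15
A3: 0.5·9.7 + 0.5·1.7 = 5.7
A4: 0.5·7.5 + 0.5·(-3.0) = 2.25
A5: 0.5·2.8 + 0.5·(-3.6) = -0.4
Highest Hurwicz score = 6.15 → A2.

A2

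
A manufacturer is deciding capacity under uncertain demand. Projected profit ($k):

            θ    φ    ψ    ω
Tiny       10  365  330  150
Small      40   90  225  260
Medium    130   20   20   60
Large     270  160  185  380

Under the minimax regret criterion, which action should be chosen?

Column bests: θ=270, φ=365, ψ=330, ω=380.
Tiny regrets: 260, 0, 0, 230 → max 260
Small regrets: 230, 275, 105, 120 → max 275
Medium regrets: 140, 345, 310, 320 → max 345
Large regrets: 0, 205, 145, 0 → max 205
Smallest max regret = 205 → Large.

Large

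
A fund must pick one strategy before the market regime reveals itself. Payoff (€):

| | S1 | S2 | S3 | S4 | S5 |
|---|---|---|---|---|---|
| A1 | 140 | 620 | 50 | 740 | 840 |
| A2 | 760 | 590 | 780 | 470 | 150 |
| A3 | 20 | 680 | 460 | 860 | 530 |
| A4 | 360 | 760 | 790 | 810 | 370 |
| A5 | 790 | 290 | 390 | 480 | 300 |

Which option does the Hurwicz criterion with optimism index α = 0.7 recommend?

A4

A1: 0.7·840 + 0.3·50 = 603
A2: 0.7·780 + 0.3·150 = 591
A3: 0.7·860 + 0.3·20 = 608
A4: 0.7·810 + 0.3·360 = 675
A5: 0.7·790 + 0.3·290 = 640
Highest Hurwicz score = 675 → A4.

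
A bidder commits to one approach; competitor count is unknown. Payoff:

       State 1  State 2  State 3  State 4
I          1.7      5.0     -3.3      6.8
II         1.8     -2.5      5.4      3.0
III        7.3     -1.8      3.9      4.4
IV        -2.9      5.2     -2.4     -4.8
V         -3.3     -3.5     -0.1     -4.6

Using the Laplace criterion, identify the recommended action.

Row averages: I=2.55, II=1.925, III=3.45, IV=-1.225, V=-2.875
Highest average = 3.45 → III.

III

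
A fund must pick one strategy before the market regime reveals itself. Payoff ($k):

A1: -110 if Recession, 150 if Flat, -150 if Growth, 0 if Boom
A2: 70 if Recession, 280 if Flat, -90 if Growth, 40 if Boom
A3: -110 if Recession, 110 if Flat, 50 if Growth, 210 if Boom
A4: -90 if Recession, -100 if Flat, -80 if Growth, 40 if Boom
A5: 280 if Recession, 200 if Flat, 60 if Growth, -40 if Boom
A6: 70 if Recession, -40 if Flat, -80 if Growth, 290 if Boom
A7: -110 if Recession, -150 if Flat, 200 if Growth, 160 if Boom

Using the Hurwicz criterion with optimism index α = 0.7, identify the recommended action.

A1: 0.7·150 + 0.3·(-150) = 60
A2: 0.7·280 + 0.3·(-90) = 169
A3: 0.7·210 + 0.3·(-110) = 114
A4: 0.7·40 + 0.3·(-100) = -2
A5: 0.7·280 + 0.3·(-40) = 184
A6: 0.7·290 + 0.3·(-80) = 179
A7: 0.7·200 + 0.3·(-150) = 95
Highest Hurwicz score = 184 → A5.

A5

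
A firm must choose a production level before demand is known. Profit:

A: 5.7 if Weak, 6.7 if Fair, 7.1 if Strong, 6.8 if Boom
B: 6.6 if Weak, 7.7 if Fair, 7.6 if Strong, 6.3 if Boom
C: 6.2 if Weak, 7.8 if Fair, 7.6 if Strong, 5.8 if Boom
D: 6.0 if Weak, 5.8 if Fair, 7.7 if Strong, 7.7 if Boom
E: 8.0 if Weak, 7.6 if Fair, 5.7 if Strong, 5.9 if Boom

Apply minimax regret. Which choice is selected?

B

Column bests: Weak=8.0, Fair=7.8, Strong=7.7, Boom=7.7.
A regrets: 2.3, 1.1, 0.6, 0.9 → max 2.3
B regrets: 1.4, 0.1, 0.1, 1.4 → max 1.4
C regrets: 1.8, 0.0, 0.1, 1.9 → max 1.9
D regrets: 2.0, 2.0, 0.0, 0.0 → max 2.0
E regrets: 0.0, 0.2, 2.0, 1.8 → max 2.0
Smallest max regret = 1.4 → B.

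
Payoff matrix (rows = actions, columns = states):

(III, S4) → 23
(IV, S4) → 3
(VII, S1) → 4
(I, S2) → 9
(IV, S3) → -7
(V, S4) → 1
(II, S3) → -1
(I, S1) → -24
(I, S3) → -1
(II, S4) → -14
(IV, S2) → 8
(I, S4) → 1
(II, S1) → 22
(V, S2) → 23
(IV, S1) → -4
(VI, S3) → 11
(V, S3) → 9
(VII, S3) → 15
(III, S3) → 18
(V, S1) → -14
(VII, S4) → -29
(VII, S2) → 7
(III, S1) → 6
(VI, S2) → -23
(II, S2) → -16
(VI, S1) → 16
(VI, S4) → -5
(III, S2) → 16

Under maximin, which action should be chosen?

Row minima: I=-24, II=-16, III=6, IV=-7, V=-14, VI=-23, VII=-29
Best worst-case = 6 → III.

III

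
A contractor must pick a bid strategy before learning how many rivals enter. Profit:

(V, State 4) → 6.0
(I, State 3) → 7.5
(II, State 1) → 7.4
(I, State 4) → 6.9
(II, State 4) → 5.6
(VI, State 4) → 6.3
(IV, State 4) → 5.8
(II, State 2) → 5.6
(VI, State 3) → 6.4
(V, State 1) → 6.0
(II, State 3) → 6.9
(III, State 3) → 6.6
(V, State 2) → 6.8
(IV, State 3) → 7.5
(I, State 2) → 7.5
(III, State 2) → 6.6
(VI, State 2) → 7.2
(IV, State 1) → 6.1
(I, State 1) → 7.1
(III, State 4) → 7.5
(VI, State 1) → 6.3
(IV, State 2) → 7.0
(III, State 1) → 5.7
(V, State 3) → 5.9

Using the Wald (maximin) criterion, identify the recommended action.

I

Row minima: I=6.9, II=5.6, III=5.7, IV=5.8, V=5.9, VI=6.3
Best worst-case = 6.9 → I.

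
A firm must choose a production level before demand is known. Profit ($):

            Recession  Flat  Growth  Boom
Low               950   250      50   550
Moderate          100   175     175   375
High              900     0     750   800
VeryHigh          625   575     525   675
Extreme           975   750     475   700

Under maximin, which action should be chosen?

Row minima: Low=50, Moderate=100, High=0, VeryHigh=525, Extreme=475
Best worst-case = 525 → VeryHigh.

VeryHigh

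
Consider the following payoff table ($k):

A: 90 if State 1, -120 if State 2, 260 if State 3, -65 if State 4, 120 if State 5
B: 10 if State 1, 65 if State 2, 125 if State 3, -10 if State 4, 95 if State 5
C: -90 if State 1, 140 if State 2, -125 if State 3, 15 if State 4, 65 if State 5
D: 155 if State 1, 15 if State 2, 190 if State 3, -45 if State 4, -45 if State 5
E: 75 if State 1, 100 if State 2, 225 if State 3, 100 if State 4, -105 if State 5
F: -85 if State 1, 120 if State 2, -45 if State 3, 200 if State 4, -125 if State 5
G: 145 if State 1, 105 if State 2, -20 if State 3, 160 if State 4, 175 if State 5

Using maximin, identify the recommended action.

B

Row minima: A=-120, B=-10, C=-125, D=-45, E=-105, F=-125, G=-20
Best worst-case = -10 → B.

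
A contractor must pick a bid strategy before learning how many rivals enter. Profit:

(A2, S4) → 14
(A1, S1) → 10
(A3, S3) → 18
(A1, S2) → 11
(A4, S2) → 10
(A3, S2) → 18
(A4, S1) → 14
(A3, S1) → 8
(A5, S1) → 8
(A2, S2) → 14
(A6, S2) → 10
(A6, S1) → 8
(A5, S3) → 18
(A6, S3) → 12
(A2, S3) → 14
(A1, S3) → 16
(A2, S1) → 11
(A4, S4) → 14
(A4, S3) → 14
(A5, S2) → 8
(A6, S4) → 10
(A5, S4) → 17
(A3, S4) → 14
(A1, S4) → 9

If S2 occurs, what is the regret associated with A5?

10

Best payoff under S2 is 18.
Regret = 18 − 8 = 10.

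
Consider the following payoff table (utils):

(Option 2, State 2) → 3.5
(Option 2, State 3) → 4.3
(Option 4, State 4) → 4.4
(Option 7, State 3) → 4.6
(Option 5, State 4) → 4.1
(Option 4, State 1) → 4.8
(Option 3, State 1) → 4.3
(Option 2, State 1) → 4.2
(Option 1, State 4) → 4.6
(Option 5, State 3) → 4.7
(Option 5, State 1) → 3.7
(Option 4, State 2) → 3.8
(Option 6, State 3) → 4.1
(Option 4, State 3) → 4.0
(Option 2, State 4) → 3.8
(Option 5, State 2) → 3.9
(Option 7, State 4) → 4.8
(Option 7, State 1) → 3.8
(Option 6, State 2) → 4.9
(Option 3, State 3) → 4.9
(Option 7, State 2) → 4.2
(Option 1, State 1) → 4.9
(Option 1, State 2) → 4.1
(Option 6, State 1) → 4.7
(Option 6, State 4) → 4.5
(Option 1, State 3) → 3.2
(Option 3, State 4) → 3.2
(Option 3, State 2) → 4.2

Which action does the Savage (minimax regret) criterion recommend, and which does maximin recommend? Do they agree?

minimax regret → Option 6; maximin → Option 6 (agree)

Column bests: State 1=4.9, State 2=4.9, State 3=4.9, State 4=4.8.
Option 1 regrets: 0.0, 0.8, 1.7, 0.2 → max 1.7
Option 2 regrets: 0.7, 1.4, 0.6, 1.0 → max 1.4
Option 3 regrets: 0.6, 0.7, 0.0, 1.6 → max 1.6
Option 4 regrets: 0.1, 1.1, 0.9, 0.4 → max 1.1
Option 5 regrets: 1.2, 1.0, 0.2, 0.7 → max 1.2
Option 6 regrets: 0.2, 0.0, 0.8, 0.3 → max 0.8
Option 7 regrets: 1.1, 0.7, 0.3, 0.0 → max 1.1
Smallest max regret = 0.8 → Option 6.
Row minima: Option 1=3.2, Option 2=3.5, Option 3=3.2, Option 4=3.8, Option 5=3.7, Option 6=4.1, Option 7=3.8
Best worst-case = 4.1 → Option 6.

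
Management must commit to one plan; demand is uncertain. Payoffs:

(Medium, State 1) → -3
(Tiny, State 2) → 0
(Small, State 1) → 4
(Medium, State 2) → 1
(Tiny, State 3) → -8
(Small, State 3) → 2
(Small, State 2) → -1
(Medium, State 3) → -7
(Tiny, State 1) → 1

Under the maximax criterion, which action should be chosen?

Small

Row maxima: Tiny=1, Small=4, Medium=1
Best best-case = 4 → Small.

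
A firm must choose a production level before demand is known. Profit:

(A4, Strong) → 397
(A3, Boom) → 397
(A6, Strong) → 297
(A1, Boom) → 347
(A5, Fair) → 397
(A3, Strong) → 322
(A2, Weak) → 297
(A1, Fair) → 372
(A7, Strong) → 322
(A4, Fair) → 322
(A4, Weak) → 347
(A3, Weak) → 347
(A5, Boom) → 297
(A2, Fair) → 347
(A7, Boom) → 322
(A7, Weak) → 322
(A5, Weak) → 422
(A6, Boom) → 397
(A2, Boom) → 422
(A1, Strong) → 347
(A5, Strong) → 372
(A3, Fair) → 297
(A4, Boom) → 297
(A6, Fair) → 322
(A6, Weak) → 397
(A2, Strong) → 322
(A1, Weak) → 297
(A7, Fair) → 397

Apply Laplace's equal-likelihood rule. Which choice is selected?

A5

Row averages: A1=340.75, A2=347, A3=340.75, A4=340.75, A5=372, A6=353.25, A7=340.75
Highest average = 372 → A5.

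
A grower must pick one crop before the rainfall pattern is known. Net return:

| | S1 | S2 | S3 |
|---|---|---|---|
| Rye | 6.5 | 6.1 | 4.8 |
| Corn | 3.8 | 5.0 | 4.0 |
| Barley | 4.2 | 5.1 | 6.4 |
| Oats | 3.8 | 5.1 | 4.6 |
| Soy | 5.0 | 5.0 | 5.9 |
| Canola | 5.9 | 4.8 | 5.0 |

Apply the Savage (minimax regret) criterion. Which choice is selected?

Canola

Column bests: S1=6.5, S2=6.1, S3=6.4.
Rye regrets: 0.0, 0.0, 1.6 → max 1.6
Corn regrets: 2.7, 1.1, 2.4 → max 2.7
Barley regrets: 2.3, 1.0, 0.0 → max 2.3
Oats regrets: 2.7, 1.0, 1.8 → max 2.7
Soy regrets: 1.5, 1.1, 0.5 → max 1.5
Canola regrets: 0.6, 1.3, 1.4 → max 1.4
Smallest max regret = 1.4 → Canola.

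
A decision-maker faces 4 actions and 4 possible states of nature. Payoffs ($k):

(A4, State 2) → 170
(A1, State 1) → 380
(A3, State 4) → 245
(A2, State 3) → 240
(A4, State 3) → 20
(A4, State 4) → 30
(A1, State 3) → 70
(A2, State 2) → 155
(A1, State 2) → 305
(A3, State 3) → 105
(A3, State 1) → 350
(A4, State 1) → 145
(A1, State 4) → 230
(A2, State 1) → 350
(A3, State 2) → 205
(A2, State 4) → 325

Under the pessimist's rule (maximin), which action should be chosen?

A2

Row minima: A1=70, A2=155, A3=105, A4=20
Best worst-case = 155 → A2.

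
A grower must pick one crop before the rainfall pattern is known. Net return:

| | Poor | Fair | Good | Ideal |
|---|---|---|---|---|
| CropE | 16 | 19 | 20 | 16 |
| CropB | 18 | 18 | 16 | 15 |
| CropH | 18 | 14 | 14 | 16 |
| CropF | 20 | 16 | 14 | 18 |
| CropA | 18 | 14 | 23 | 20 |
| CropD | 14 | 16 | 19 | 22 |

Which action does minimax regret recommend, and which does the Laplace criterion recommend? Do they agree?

Column bests: Poor=20, Fair=19, Good=23, Ideal=22.
CropE regrets: 4, 0, 3, 6 → max 6
CropB regrets: 2, 1, 7, 7 → max 7
CropH regrets: 2, 5, 9, 6 → max 9
CropF regrets: 0, 3, 9, 4 → max 9
CropA regrets: 2, 5, 0, 2 → max 5
CropD regrets: 6, 3, 4, 0 → max 6
Smallest max regret = 5 → CropA.
Row averages: CropE=17.75, CropB=16.75, CropH=15.5, CropF=17, CropA=18.75, CropD=17.75
Highest average = 18.75 → CropA.

minimax regret → CropA; laplace → CropA (agree)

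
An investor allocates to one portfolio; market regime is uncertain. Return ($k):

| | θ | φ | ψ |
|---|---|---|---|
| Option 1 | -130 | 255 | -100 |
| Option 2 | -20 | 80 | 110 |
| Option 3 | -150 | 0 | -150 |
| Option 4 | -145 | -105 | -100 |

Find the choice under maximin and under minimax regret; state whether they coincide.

Row minima: Option 1=-130, Option 2=-20, Option 3=-150, Option 4=-145
Best worst-case = -20 → Option 2.
Column bests: θ=-20, φ=255, ψ=110.
Option 1 regrets: 110, 0, 210 → max 210
Option 2 regrets: 0, 175, 0 → max 175
Option 3 regrets: 130, 255, 260 → max 260
Option 4 regrets: 125, 360, 210 → max 360
Smallest max regret = 175 → Option 2.

maximin → Option 2; minimax regret → Option 2 (agree)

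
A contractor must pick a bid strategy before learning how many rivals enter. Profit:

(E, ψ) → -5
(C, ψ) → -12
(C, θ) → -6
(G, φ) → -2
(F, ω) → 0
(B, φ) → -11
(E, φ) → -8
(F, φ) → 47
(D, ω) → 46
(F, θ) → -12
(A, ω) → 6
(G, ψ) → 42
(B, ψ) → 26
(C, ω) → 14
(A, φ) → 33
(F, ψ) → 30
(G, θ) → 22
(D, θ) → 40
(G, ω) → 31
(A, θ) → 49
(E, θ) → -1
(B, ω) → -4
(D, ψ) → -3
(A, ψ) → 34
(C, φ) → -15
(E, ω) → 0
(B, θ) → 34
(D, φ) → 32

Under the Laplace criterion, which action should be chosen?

A

Row averages: A=30.5, B=11.25, C=-4.75, D=28.75, E=-3.5, F=16.25, G=23.25
Highest average = 30.5 → A.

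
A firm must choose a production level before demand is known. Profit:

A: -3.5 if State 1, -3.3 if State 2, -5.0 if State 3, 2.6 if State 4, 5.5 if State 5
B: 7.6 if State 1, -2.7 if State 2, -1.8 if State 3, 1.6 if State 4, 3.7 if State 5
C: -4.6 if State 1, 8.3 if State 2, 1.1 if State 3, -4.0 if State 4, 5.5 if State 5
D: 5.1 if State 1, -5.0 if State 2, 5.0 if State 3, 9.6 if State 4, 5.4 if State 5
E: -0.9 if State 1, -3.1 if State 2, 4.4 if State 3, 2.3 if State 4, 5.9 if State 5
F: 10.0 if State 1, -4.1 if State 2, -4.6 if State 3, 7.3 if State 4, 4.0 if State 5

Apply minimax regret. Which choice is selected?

Column bests: State 1=10.0, State 2=8.3, State 3=5.0, State 4=9.6, State 5=5.9.
A regrets: 13.5, 11.6, 10.0, 7.0, 0.4 → max 13.5
B regrets: 2.4, 11.0, 6.8, 8.0, 2.2 → max 11.0
C regrets: 14.6, 0.0, 3.9, 13.6, 0.4 → max 14.6
D regrets: 4.9, 13.3, 0.0, 0.0, 0.5 → max 13.3
E regrets: 10.9, 11.4, 0.6, 7.3, 0.0 → max 11.4
F regrets: 0.0, 12.4, 9.6, 2.3, 1.9 → max 12.4
Smallest max regret = 11.0 → B.

B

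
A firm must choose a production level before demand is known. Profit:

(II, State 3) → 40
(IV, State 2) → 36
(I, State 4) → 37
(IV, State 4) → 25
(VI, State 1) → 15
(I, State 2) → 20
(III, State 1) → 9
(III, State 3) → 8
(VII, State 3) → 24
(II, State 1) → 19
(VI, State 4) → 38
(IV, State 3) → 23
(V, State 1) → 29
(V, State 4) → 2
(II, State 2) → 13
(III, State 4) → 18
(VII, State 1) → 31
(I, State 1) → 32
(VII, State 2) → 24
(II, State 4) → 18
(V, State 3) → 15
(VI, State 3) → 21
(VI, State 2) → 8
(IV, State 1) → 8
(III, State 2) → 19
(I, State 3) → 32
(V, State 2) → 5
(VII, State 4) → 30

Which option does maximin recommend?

VII

Row minima: I=20, II=13, III=8, IV=8, V=2, VI=8, VII=24
Best worst-case = 24 → VII.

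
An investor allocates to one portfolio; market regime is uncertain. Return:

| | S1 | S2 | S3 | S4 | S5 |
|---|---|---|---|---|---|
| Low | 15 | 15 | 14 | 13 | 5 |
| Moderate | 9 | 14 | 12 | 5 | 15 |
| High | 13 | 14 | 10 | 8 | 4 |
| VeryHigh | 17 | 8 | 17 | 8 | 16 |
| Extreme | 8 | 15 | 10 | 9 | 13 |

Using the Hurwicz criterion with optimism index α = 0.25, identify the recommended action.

VeryHigh

Low: 0.25·15 + 0.75·5 = 7.5
Moderate: 0.25·15 + 0.75·5 = 7.5
High: 0.25·14 + 0.75·4 = 6.5
VeryHigh: 0.25·17 + 0.75·8 = 10.25
Extreme: 0.25·15 + 0.75·8 = 9.75
Highest Hurwicz score = 10.25 → VeryHigh.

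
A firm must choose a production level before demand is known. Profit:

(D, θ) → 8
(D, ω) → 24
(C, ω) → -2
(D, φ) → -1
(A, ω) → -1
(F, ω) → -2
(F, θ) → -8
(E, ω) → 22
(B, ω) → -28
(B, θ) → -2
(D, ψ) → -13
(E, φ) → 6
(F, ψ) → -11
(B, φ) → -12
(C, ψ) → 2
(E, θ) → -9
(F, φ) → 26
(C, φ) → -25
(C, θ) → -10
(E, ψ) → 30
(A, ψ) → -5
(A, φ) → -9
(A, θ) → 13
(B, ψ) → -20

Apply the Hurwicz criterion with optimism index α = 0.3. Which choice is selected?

E

A: 0.3·13 + 0.7·(-9) = -2.4
B: 0.3·(-2) + 0.7·(-28) = -20.2
C: 0.3·2 + 0.7·(-25) = -16.9
D: 0.3·24 + 0.7·(-13) = -1.9
E: 0.3·30 + 0.7·(-9) = 2.7
F: 0.3·26 + 0.7·(-11) = 0.1
Highest Hurwicz score = 2.7 → E.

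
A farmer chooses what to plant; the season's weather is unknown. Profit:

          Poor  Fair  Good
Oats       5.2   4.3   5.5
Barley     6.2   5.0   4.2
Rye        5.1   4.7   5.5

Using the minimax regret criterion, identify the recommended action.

Oats

Column bests: Poor=6.2, Fair=5.0, Good=5.5.
Oats regrets: 1.0, 0.7, 0.0 → max 1.0
Barley regrets: 0.0, 0.0, 1.3 → max 1.3
Rye regrets: 1.1, 0.3, 0.0 → max 1.1
Smallest max regret = 1.0 → Oats.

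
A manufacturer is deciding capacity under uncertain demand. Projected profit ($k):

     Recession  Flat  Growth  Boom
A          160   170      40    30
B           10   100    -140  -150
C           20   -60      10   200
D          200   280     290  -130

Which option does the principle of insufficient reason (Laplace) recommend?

Row averages: A=100, B=-45, C=42.5, D=160
Highest average = 160 → D.

D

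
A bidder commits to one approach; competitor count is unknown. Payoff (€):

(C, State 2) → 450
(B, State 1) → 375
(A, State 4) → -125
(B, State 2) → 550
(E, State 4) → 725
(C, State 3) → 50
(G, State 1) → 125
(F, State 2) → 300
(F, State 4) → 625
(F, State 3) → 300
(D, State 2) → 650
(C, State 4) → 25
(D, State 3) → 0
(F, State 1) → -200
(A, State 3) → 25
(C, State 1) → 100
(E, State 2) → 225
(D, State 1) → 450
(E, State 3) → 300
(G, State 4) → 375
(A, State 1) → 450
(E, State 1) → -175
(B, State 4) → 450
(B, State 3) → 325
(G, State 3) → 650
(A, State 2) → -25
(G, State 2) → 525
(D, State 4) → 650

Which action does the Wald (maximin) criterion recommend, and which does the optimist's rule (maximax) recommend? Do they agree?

maximin → B; maximax → E (disagree)

Row minima: A=-125, B=325, C=25, D=0, E=-175, F=-200, G=125
Best worst-case = 325 → B.
Row maxima: A=450, B=550, C=450, D=650, E=725, F=625, G=650
Best best-case = 725 → E.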